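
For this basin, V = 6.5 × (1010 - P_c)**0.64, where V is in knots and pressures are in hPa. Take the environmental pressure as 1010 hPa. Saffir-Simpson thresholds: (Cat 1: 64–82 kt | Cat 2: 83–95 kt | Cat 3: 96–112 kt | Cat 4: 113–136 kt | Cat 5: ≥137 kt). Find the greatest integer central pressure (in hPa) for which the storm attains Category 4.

Category 4 begins at V = 113 kt.
Required ΔP = (113/6.5)^(1/0.64) = 17.385^1.562 ≈ 86.65 hPa.
P_c ≤ 1010 − 86.65 = 923.35, so the highest integer P_c is 923 hPa.

923 hPa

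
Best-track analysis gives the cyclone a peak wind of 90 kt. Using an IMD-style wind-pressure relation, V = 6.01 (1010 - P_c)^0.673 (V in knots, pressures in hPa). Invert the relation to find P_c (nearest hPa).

ΔP = (V / 6.01)^(1/0.673) = (90/6.01)^1.486.
90/6.01 = 14.975; 14.975^1.486 ≈ 55.78 hPa.
P_c = 1010 − 55.78 = 954.22 ≈ 954 hPa.

954 hPa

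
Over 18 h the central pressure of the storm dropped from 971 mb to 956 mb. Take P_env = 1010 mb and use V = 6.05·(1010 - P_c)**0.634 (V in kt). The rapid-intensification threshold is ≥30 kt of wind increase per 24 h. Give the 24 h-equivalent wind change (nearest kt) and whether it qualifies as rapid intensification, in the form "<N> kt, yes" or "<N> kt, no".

V₁: ΔP = 39, V ≈ 6.05 × 39^0.634 ≈ 61.73 kt.
V₂: ΔP = 54, V ≈ 6.05 × 54^0.634 ≈ 75.87 kt.
ΔV over 18 h = 14.14 kt → 24 h equivalent = 14.14 × 24/18 ≈ 18.85 kt.
19 kt < 30 kt ⇒ not rapid intensification.

19 kt, no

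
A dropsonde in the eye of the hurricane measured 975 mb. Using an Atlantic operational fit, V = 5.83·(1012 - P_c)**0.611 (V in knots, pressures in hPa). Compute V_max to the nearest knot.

53 kt

ΔP = 1012 − 975 = 37 mb.
37^0.611 ≈ 9.082.
V ≈ 5.83 × 9.082 ≈ 52.9 kt.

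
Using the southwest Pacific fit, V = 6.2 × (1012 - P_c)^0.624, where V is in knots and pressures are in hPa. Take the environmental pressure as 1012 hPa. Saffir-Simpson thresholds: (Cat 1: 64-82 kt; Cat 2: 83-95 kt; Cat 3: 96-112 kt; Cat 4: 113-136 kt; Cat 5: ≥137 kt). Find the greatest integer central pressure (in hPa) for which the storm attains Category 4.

907 hPa

Category 4 begins at V = 113 kt.
Required ΔP = (113/6.2)^(1/0.624) = 18.226^1.603 ≈ 104.79 hPa.
P_c ≤ 1012 − 104.79 = 907.21, so the highest integer P_c is 907 hPa.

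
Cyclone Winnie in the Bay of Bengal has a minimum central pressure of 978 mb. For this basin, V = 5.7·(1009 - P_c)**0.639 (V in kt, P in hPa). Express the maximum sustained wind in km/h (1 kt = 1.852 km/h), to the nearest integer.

ΔP = 1009 − 978 = 31 mb.
V ≈ 5.7 × 31^0.639 = 5.7 × 8.974 ≈ 51.151 kt.
51.151 × 1.852 ≈ 94.73 km/h → 95 km/h.

95 km/h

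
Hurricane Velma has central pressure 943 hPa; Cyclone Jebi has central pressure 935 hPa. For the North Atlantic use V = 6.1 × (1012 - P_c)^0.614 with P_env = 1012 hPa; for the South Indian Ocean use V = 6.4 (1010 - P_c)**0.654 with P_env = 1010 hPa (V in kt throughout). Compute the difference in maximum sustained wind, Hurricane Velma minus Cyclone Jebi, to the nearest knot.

Hurricane Velma: ΔP = 69; V ≈ 6.1 × 69^0.614 ≈ 82.11 kt.
Cyclone Jebi: ΔP = 75; V ≈ 6.4 × 75^0.654 ≈ 107.76 kt.
Difference ≈ 82.11 − 107.76 = -25.65 → -26 kt.

-26 kt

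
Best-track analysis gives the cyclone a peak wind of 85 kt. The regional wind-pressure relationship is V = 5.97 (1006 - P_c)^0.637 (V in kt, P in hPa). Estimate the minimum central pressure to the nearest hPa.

ΔP = (V / 5.97)^(1/0.637) = (85/5.97)^1.570.
85/5.97 = 14.238; 14.238^1.570 ≈ 64.68 hPa.
P_c = 1006 − 64.68 = 941.32 ≈ 941 hPa.

941 hPa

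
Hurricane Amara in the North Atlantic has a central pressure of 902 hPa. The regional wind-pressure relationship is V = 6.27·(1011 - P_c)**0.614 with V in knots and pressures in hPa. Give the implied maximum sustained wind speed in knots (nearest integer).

112 kt

ΔP = 1011 − 902 = 109 hPa.
109^0.614 ≈ 17.823.
V ≈ 6.27 × 17.823 ≈ 111.7 kt.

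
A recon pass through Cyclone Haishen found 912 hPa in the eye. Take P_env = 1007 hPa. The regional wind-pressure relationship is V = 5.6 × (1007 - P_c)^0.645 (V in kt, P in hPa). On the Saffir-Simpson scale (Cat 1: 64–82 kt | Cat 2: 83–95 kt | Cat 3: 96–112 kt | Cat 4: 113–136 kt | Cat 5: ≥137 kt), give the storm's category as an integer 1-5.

3

ΔP = 1007 − 912 = 95 hPa.
V ≈ 5.6 × 95^0.645 = 5.6 × 18.86 ≈ 106 kt.
106 kt falls in the Category 3 band.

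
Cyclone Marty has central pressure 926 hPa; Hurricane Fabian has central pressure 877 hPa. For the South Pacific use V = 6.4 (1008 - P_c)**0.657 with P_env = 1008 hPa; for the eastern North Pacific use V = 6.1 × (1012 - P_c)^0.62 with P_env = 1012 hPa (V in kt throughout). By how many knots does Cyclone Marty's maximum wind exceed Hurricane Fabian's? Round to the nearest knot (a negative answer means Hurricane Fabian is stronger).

-12 kt

Cyclone Marty: ΔP = 82; V ≈ 6.4 × 82^0.657 ≈ 115.76 kt.
Hurricane Fabian: ΔP = 135; V ≈ 6.1 × 135^0.62 ≈ 127.68 kt.
Difference ≈ 115.76 − 127.68 = -11.92 → -12 kt.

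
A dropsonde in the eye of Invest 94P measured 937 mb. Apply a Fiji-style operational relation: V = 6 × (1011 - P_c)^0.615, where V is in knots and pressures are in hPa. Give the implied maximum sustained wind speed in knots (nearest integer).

ΔP = 1011 − 937 = 74 mb.
74^0.615 ≈ 14.112.
V ≈ 6 × 14.112 ≈ 84.7 kt.

85 kt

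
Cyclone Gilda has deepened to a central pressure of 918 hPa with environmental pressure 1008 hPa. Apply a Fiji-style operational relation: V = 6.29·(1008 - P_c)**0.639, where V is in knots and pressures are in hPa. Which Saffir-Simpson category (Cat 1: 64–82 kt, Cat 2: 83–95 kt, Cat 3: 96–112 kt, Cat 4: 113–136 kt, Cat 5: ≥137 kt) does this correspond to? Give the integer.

ΔP = 1008 − 918 = 90 hPa.
V ≈ 6.29 × 90^0.639 = 6.29 × 17.73 ≈ 112 kt.
112 kt falls in the Category 3 band.

3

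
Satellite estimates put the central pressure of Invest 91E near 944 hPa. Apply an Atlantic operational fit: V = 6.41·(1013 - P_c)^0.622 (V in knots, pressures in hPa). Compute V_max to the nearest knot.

ΔP = 1013 − 944 = 69 hPa.
69^0.622 ≈ 13.924.
V ≈ 6.41 × 13.924 ≈ 89.3 kt.

89 kt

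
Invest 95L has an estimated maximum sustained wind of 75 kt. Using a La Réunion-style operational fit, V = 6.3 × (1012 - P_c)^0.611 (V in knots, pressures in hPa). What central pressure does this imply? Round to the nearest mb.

ΔP = (V / 6.3)^(1/0.611) = (75/6.3)^1.637.
75/6.3 = 11.905; 11.905^1.637 ≈ 57.62 mb.
P_c = 1012 − 57.62 = 954.38 ≈ 954 mb.

954 mb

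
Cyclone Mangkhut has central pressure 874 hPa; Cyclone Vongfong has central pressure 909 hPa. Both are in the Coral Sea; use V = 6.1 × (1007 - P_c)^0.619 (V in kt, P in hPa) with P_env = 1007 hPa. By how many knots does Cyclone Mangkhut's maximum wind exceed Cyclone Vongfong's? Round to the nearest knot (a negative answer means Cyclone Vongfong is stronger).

22 kt

Cyclone Mangkhut: ΔP = 133; V ≈ 6.1 × 133^0.619 ≈ 125.89 kt.
Cyclone Vongfong: ΔP = 98; V ≈ 6.1 × 98^0.619 ≈ 104.21 kt.
Difference ≈ 125.89 − 104.21 = 21.68 → 22 kt.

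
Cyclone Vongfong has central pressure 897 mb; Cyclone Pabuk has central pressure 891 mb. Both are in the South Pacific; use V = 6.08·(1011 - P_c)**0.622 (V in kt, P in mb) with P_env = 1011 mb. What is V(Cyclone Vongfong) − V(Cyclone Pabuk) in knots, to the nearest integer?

-4 kt

Cyclone Vongfong: ΔP = 114; V ≈ 6.08 × 114^0.622 ≈ 115.69 kt.
Cyclone Pabuk: ΔP = 120; V ≈ 6.08 × 120^0.622 ≈ 119.44 kt.
Difference ≈ 115.69 − 119.44 = -3.75 → -4 kt.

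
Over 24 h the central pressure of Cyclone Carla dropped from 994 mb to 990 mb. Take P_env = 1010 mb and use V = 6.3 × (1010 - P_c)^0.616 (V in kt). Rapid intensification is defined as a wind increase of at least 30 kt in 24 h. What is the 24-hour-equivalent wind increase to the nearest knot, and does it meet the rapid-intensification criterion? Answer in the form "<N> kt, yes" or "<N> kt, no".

V₁: ΔP = 16, V ≈ 6.3 × 16^0.616 ≈ 34.76 kt.
V₂: ΔP = 20, V ≈ 6.3 × 20^0.616 ≈ 39.88 kt.
ΔV over 24 h = 5.12 kt → 24 h equivalent = 5.12 × 24/24 ≈ 5.12 kt.
5 kt < 30 kt ⇒ not rapid intensification.

5 kt, no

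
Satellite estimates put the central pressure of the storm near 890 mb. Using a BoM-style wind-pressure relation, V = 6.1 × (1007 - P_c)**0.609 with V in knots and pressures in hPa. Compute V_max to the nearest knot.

111 kt

ΔP = 1007 − 890 = 117 mb.
117^0.609 ≈ 18.177.
V ≈ 6.1 × 18.177 ≈ 110.9 kt.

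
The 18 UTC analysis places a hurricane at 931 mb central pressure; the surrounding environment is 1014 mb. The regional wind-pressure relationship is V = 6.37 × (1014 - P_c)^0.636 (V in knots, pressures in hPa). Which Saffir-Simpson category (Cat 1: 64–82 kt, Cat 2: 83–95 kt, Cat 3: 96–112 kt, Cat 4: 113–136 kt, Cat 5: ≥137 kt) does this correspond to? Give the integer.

ΔP = 1014 − 931 = 83 mb.
V ≈ 6.37 × 83^0.636 = 6.37 × 16.62 ≈ 106 kt.
106 kt falls in the Category 3 band.

3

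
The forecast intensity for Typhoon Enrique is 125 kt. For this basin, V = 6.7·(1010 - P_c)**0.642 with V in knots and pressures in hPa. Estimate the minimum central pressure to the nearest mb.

ΔP = (V / 6.7)^(1/0.642) = (125/6.7)^1.558.
125/6.7 = 18.657; 18.657^1.558 ≈ 95.39 mb.
P_c = 1010 − 95.39 = 914.61 ≈ 915 mb.

915 mb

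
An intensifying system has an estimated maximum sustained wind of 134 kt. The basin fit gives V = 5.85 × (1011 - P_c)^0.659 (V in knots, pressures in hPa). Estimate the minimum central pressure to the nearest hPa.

ΔP = (V / 5.85)^(1/0.659) = (134/5.85)^1.517.
134/5.85 = 22.906; 22.906^1.517 ≈ 115.79 hPa.
P_c = 1011 − 115.79 = 895.21 ≈ 895 hPa.

895 hPa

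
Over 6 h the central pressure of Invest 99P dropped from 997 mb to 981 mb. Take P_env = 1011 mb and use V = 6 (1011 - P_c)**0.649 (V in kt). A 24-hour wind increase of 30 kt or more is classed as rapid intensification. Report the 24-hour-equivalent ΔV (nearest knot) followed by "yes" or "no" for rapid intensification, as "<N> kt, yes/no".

85 kt, yes

V₁: ΔP = 14, V ≈ 6 × 14^0.649 ≈ 33.27 kt.
V₂: ΔP = 30, V ≈ 6 × 30^0.649 ≈ 54.55 kt.
ΔV over 6 h = 21.28 kt → 24 h equivalent = 21.28 × 24/6 ≈ 85.12 kt.
85 kt ≥ 30 kt ⇒ rapid intensification.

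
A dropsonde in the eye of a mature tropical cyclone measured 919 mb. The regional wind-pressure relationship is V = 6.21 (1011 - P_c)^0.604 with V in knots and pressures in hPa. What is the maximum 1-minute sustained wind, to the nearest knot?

95 kt

ΔP = 1011 − 919 = 92 mb.
92^0.604 ≈ 15.351.
V ≈ 6.21 × 15.351 ≈ 95.3 kt.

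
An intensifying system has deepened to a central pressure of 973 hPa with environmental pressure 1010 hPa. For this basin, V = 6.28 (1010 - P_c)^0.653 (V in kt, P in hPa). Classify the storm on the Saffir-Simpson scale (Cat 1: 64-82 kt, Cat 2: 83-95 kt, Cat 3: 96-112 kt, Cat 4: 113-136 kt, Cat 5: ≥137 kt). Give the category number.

ΔP = 1010 − 973 = 37 hPa.
V ≈ 6.28 × 37^0.653 = 6.28 × 10.57 ≈ 66 kt.
66 kt falls in the Category 1 band.

1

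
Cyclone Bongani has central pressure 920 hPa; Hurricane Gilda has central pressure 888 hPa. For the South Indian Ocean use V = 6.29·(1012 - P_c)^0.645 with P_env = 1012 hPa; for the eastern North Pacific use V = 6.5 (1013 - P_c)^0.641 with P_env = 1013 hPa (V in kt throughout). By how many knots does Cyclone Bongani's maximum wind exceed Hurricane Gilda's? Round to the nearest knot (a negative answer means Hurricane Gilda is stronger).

Cyclone Bongani: ΔP = 92; V ≈ 6.29 × 92^0.645 ≈ 116.22 kt.
Hurricane Gilda: ΔP = 125; V ≈ 6.5 × 125^0.641 ≈ 143.56 kt.
Difference ≈ 116.22 − 143.56 = -27.34 → -27 kt.

-27 kt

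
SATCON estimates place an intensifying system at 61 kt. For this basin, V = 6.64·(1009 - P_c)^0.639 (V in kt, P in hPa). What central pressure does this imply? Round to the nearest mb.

ΔP = (V / 6.64)^(1/0.639) = (61/6.64)^1.565.
61/6.64 = 9.187; 9.187^1.565 ≈ 32.16 mb.
P_c = 1009 − 32.16 = 976.84 ≈ 977 mb.

977 mb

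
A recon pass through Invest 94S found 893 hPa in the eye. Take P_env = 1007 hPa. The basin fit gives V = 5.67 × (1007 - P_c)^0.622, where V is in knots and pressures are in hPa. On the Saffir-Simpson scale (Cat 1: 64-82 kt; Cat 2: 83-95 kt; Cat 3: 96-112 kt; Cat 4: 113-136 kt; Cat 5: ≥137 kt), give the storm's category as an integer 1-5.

ΔP = 1007 − 893 = 114 hPa.
V ≈ 5.67 × 114^0.622 = 5.67 × 19.03 ≈ 108 kt.
108 kt falls in the Category 3 band.

3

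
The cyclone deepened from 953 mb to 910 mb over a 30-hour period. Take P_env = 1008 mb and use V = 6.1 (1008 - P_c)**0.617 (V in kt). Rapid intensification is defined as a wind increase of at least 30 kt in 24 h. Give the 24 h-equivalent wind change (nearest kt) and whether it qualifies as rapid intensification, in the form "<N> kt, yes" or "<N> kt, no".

25 kt, no

V₁: ΔP = 55, V ≈ 6.1 × 55^0.617 ≈ 72.30 kt.
V₂: ΔP = 98, V ≈ 6.1 × 98^0.617 ≈ 103.26 kt.
ΔV over 30 h = 30.96 kt → 24 h equivalent = 30.96 × 24/30 ≈ 24.77 kt.
25 kt < 30 kt ⇒ not rapid intensification.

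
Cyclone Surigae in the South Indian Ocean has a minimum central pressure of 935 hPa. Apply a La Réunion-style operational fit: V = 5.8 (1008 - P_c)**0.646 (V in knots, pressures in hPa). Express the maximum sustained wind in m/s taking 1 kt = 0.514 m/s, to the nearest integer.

ΔP = 1008 − 935 = 73 hPa.
V ≈ 5.8 × 73^0.646 = 5.8 × 15.985 ≈ 92.712 kt.
92.712 × 0.514 ≈ 47.65 m/s → 48 m/s.

48 m/s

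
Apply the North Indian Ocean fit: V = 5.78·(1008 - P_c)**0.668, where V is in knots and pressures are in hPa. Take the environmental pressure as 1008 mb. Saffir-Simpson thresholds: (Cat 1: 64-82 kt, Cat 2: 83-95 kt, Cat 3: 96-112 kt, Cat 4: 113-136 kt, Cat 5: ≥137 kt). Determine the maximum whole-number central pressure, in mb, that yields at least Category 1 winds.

Category 1 begins at V = 64 kt.
Required ΔP = (64/5.78)^(1/0.668) = 11.073^1.497 ≈ 36.58 mb.
P_c ≤ 1008 − 36.58 = 971.42, so the highest integer P_c is 971 mb.

971 mb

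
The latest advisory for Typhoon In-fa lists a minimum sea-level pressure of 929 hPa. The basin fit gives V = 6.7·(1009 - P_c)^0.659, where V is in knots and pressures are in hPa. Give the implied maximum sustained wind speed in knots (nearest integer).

ΔP = 1009 − 929 = 80 hPa.
80^0.659 ≈ 17.953.
V ≈ 6.7 × 17.953 ≈ 120.3 kt.

120 kt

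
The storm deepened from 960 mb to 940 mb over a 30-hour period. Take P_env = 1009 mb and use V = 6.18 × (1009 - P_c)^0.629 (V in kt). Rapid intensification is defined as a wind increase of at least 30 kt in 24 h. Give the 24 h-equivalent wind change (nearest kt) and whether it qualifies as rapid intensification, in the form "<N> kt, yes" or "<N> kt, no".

V₁: ΔP = 49, V ≈ 6.18 × 49^0.629 ≈ 71.47 kt.
V₂: ΔP = 69, V ≈ 6.18 × 69^0.629 ≈ 88.64 kt.
ΔV over 30 h = 17.17 kt → 24 h equivalent = 17.17 × 24/30 ≈ 13.74 kt.
14 kt < 30 kt ⇒ not rapid intensification.

14 kt, no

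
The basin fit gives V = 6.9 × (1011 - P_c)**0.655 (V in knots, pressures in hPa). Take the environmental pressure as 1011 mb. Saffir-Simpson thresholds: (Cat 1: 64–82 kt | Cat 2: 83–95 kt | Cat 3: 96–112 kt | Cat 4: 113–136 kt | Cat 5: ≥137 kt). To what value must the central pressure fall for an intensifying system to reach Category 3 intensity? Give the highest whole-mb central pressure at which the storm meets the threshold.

Category 3 begins at V = 96 kt.
Required ΔP = (96/6.9)^(1/0.655) = 13.913^1.527 ≈ 55.68 mb.
P_c ≤ 1011 − 55.68 = 955.32, so the highest integer P_c is 955 mb.

955 mb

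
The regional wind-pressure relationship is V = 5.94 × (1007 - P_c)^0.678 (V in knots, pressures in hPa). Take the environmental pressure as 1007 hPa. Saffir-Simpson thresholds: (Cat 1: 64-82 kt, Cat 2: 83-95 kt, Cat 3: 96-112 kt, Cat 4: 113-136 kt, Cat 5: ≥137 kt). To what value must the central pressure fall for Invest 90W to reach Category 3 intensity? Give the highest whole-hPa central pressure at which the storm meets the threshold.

946 hPa

Category 3 begins at V = 96 kt.
Required ΔP = (96/5.94)^(1/0.678) = 16.162^1.475 ≈ 60.59 hPa.
P_c ≤ 1007 − 60.59 = 946.41, so the highest integer P_c is 946 hPa.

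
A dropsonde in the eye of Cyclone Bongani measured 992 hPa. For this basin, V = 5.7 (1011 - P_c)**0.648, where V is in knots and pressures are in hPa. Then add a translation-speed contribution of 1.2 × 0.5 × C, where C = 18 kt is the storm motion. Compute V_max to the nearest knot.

49 kt

ΔP = 1011 − 992 = 19 hPa.
19^0.648 ≈ 6.740.
V ≈ 5.7 × 6.740 ≈ 38.4 kt.
Translation term: 1.2 × 0.5 × 18 = 10.8 kt.
Corrected V ≈ 49.2 kt → 49 kt.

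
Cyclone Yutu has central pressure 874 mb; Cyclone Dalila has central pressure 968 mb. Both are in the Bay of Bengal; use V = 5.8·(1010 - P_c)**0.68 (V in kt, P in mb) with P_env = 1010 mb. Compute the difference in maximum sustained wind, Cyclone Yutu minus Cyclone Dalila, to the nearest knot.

90 kt

Cyclone Yutu: ΔP = 136; V ≈ 5.8 × 136^0.68 ≈ 163.77 kt.
Cyclone Dalila: ΔP = 42; V ≈ 5.8 × 42^0.68 ≈ 73.66 kt.
Difference ≈ 163.77 − 73.66 = 90.11 → 90 kt.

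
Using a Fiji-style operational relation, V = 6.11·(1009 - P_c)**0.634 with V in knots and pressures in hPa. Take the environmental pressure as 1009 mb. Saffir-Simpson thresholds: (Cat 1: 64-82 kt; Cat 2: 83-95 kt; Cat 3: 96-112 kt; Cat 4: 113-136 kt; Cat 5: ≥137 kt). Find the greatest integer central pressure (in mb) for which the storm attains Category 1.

Category 1 begins at V = 64 kt.
Required ΔP = (64/6.11)^(1/0.634) = 10.475^1.577 ≈ 40.65 mb.
P_c ≤ 1009 − 40.65 = 968.35, so the highest integer P_c is 968 mb.

968 mb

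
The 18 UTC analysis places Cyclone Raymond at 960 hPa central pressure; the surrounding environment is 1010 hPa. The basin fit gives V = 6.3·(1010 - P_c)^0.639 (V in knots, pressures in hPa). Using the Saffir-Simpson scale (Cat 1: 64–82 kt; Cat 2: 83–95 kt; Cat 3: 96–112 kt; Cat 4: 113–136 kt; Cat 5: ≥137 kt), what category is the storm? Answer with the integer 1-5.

ΔP = 1010 − 960 = 50 hPa.
V ≈ 6.3 × 50^0.639 = 6.3 × 12.18 ≈ 77 kt.
77 kt falls in the Category 1 band.

1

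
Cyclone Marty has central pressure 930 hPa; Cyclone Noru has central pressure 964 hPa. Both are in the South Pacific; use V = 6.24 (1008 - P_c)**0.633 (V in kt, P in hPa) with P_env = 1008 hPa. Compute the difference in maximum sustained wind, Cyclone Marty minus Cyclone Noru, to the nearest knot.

30 kt

Cyclone Marty: ΔP = 78; V ≈ 6.24 × 78^0.633 ≈ 98.37 kt.
Cyclone Noru: ΔP = 44; V ≈ 6.24 × 44^0.633 ≈ 68.47 kt.
Difference ≈ 98.37 − 68.47 = 29.90 → 30 kt.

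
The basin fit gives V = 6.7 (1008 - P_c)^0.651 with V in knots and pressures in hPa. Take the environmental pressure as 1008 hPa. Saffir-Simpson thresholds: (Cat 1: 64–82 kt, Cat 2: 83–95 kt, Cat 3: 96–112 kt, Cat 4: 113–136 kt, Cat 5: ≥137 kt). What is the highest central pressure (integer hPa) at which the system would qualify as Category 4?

Category 4 begins at V = 113 kt.
Required ΔP = (113/6.7)^(1/0.651) = 16.866^1.536 ≈ 76.70 hPa.
P_c ≤ 1008 − 76.70 = 931.30, so the highest integer P_c is 931 hPa.

931 hPa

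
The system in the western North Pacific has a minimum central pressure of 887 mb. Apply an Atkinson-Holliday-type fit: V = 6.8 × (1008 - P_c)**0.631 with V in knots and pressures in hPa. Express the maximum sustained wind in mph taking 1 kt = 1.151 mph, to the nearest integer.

ΔP = 1008 − 887 = 121 mb.
V ≈ 6.8 × 121^0.631 = 6.8 × 20.618 ≈ 140.200 kt.
140.200 × 1.151 ≈ 161.37 mph → 161 mph.

161 mph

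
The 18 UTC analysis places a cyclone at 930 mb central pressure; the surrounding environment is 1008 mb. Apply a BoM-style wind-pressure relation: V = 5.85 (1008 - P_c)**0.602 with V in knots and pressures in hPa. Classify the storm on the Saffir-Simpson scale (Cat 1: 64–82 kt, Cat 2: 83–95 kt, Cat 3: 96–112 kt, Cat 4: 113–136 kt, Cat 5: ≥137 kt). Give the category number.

ΔP = 1008 − 930 = 78 mb.
V ≈ 5.85 × 78^0.602 = 5.85 × 13.77 ≈ 81 kt.
81 kt falls in the Category 1 band.

1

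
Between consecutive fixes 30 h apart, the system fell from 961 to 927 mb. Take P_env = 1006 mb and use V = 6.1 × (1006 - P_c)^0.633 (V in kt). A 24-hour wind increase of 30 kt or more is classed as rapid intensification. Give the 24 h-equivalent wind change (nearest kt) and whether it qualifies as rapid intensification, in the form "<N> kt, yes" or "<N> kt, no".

23 kt, no

V₁: ΔP = 45, V ≈ 6.1 × 45^0.633 ≈ 67.89 kt.
V₂: ΔP = 79, V ≈ 6.1 × 79^0.633 ≈ 96.95 kt.
ΔV over 30 h = 29.06 kt → 24 h equivalent = 29.06 × 24/30 ≈ 23.25 kt.
23 kt < 30 kt ⇒ not rapid intensification.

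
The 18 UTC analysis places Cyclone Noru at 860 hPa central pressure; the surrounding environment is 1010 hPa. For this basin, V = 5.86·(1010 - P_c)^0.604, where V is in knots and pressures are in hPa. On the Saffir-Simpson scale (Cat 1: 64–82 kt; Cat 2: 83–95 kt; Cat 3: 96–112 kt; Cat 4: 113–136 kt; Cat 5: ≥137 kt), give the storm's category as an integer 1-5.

4

ΔP = 1010 − 860 = 150 hPa.
V ≈ 5.86 × 150^0.604 = 5.86 × 20.62 ≈ 121 kt.
121 kt falls in the Category 4 band.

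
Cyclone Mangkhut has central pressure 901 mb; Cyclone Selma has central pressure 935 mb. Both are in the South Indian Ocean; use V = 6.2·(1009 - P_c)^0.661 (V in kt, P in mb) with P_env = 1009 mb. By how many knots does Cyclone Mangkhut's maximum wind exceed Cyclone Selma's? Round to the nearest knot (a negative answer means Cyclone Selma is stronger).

30 kt

Cyclone Mangkhut: ΔP = 108; V ≈ 6.2 × 108^0.661 ≈ 136.93 kt.
Cyclone Selma: ΔP = 74; V ≈ 6.2 × 74^0.661 ≈ 106.65 kt.
Difference ≈ 136.93 − 106.65 = 30.28 → 30 kt.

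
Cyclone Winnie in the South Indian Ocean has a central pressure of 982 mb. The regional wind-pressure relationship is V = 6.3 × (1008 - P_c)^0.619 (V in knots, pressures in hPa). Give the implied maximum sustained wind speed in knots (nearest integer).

47 kt

ΔP = 1008 − 982 = 26 mb.
26^0.619 ≈ 7.514.
V ≈ 6.3 × 7.514 ≈ 47.3 kt.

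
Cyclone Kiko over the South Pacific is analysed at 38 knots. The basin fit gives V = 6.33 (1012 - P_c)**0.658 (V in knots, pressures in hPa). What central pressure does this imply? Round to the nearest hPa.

997 hPa

ΔP = (V / 6.33)^(1/0.658) = (38/6.33)^1.520.
38/6.33 = 6.003; 6.003^1.520 ≈ 15.24 hPa.
P_c = 1012 − 15.24 = 996.76 ≈ 997 hPa.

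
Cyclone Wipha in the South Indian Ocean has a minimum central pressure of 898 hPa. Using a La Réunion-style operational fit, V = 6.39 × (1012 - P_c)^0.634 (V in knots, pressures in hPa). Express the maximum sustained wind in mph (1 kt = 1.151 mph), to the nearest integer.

ΔP = 1012 − 898 = 114 hPa.
V ≈ 6.39 × 114^0.634 = 6.39 × 20.141 ≈ 128.700 kt.
128.700 × 1.151 ≈ 148.13 mph → 148 mph.

148 mph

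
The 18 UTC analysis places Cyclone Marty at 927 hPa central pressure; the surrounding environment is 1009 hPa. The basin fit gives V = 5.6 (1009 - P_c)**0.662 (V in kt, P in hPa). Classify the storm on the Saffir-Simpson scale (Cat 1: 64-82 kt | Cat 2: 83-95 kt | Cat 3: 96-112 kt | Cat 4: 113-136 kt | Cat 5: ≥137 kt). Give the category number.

3

ΔP = 1009 − 927 = 82 hPa.
V ≈ 5.6 × 82^0.662 = 5.6 × 18.49 ≈ 104 kt.
104 kt falls in the Category 3 band.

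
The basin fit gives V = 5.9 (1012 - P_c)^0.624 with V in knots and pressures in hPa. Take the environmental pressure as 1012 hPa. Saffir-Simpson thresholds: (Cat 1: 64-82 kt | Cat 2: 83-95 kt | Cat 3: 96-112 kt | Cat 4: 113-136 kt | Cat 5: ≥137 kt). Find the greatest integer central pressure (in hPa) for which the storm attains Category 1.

966 hPa

Category 1 begins at V = 64 kt.
Required ΔP = (64/5.9)^(1/0.624) = 10.847^1.603 ≈ 45.62 hPa.
P_c ≤ 1012 − 45.62 = 966.38, so the highest integer P_c is 966 hPa.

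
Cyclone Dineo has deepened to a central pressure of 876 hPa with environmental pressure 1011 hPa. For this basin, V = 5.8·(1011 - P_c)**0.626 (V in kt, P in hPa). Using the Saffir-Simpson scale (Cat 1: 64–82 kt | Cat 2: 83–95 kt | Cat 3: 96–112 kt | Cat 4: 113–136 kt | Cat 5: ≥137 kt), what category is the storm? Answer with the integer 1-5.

4

ΔP = 1011 − 876 = 135 hPa.
V ≈ 5.8 × 135^0.626 = 5.8 × 21.56 ≈ 125 kt.
125 kt falls in the Category 4 band.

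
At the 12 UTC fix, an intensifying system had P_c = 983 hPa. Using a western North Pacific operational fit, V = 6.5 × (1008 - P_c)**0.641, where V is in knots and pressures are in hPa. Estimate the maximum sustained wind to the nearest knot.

51 kt

ΔP = 1008 − 983 = 25 hPa.
25^0.641 ≈ 7.872.
V ≈ 6.5 × 7.872 ≈ 51.2 kt.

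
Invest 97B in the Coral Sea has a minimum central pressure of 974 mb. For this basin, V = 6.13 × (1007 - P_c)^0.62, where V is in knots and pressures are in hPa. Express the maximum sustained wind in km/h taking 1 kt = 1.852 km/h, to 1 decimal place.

99.2 km/h

ΔP = 1007 − 974 = 33 mb.
V ≈ 6.13 × 33^0.62 = 6.13 × 8.739 ≈ 53.572 kt.
53.572 × 1.852 ≈ 99.22 km/h → 99.2 km/h.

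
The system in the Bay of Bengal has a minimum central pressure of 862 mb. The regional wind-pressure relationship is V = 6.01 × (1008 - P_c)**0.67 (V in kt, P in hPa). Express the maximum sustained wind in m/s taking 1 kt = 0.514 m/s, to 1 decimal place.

87.1 m/s

ΔP = 1008 − 862 = 146 mb.
V ≈ 6.01 × 146^0.67 = 6.01 × 28.191 ≈ 169.430 kt.
169.430 × 0.514 ≈ 87.09 m/s → 87.1 m/s.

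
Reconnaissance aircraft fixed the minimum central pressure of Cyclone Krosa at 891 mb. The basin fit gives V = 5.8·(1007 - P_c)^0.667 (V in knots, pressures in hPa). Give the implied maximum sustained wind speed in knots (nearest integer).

138 kt

ΔP = 1007 − 891 = 116 mb.
116^0.667 ≈ 23.823.
V ≈ 5.8 × 23.823 ≈ 138.2 kt.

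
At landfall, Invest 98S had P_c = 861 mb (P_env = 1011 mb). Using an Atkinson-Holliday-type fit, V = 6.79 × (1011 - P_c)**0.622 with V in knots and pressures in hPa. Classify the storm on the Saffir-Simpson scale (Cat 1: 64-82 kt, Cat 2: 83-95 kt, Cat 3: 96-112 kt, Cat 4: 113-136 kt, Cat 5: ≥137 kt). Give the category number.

5

ΔP = 1011 − 861 = 150 mb.
V ≈ 6.79 × 150^0.622 = 6.79 × 22.57 ≈ 153 kt.
153 kt falls in the Category 5 band.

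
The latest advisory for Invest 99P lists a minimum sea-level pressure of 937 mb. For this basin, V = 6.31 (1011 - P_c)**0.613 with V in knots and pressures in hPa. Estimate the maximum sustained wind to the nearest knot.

ΔP = 1011 − 937 = 74 mb.
74^0.613 ≈ 13.991.
V ≈ 6.31 × 13.991 ≈ 88.3 kt.

88 kt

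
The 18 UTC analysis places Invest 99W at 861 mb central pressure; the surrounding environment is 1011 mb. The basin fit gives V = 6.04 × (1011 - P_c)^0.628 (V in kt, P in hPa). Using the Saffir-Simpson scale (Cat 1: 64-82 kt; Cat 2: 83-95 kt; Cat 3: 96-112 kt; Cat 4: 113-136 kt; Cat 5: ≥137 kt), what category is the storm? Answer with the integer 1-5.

5

ΔP = 1011 − 861 = 150 mb.
V ≈ 6.04 × 150^0.628 = 6.04 × 23.26 ≈ 140 kt.
140 kt falls in the Category 5 band.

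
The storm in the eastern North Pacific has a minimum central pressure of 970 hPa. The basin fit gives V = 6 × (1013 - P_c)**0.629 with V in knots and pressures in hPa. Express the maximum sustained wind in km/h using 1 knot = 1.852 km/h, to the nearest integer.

ΔP = 1013 − 970 = 43 hPa.
V ≈ 6 × 43^0.629 = 6 × 10.653 ≈ 63.915 kt.
63.915 × 1.852 ≈ 118.37 km/h → 118 km/h.

118 km/h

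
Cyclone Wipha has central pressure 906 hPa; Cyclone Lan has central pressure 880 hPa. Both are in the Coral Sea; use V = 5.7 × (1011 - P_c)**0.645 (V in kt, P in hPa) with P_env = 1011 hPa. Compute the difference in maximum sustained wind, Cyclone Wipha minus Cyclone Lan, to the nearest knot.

-18 kt

Cyclone Wipha: ΔP = 105; V ≈ 5.7 × 105^0.645 ≈ 114.69 kt.
Cyclone Lan: ΔP = 131; V ≈ 5.7 × 131^0.645 ≈ 132.29 kt.
Difference ≈ 114.69 − 132.29 = -17.60 → -18 kt.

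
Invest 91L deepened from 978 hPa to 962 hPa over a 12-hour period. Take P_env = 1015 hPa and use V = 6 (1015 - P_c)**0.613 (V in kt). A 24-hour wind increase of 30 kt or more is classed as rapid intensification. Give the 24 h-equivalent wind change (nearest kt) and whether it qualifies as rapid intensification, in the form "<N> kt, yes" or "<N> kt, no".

V₁: ΔP = 37, V ≈ 6 × 37^0.613 ≈ 54.89 kt.
V₂: ΔP = 53, V ≈ 6 × 53^0.613 ≈ 68.41 kt.
ΔV over 12 h = 13.52 kt → 24 h equivalent = 13.52 × 24/12 ≈ 27.04 kt.
27 kt < 30 kt ⇒ not rapid intensification.

27 kt, no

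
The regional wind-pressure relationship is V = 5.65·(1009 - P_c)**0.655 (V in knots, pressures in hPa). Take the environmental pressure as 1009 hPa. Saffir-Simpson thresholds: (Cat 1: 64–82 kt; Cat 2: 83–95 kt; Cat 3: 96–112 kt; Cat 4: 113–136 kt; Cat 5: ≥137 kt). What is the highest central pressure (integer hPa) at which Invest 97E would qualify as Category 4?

912 hPa

Category 4 begins at V = 113 kt.
Required ΔP = (113/5.65)^(1/0.655) = 20.000^1.527 ≈ 96.90 hPa.
P_c ≤ 1009 − 96.90 = 912.10, so the highest integer P_c is 912 hPa.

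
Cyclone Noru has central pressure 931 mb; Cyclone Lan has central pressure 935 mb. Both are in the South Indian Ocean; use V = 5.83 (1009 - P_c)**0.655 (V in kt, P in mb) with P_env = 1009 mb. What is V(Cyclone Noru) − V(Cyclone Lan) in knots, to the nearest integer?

3 kt

Cyclone Noru: ΔP = 78; V ≈ 5.83 × 78^0.655 ≈ 101.16 kt.
Cyclone Lan: ΔP = 74; V ≈ 5.83 × 74^0.655 ≈ 97.73 kt.
Difference ≈ 101.16 − 97.73 = 3.43 → 3 kt.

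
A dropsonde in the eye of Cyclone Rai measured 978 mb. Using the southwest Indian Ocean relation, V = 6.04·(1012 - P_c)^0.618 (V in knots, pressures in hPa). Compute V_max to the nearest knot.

ΔP = 1012 − 978 = 34 mb.
34^0.618 ≈ 8.840.
V ≈ 6.04 × 8.840 ≈ 53.4 kt.

53 kt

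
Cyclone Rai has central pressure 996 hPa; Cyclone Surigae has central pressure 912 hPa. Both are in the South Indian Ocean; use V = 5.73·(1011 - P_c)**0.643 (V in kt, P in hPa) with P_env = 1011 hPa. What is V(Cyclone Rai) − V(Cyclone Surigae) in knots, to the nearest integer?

-77 kt

Cyclone Rai: ΔP = 15; V ≈ 5.73 × 15^0.643 ≈ 32.69 kt.
Cyclone Surigae: ΔP = 99; V ≈ 5.73 × 99^0.643 ≈ 109.99 kt.
Difference ≈ 32.69 − 109.99 = -77.30 → -77 kt.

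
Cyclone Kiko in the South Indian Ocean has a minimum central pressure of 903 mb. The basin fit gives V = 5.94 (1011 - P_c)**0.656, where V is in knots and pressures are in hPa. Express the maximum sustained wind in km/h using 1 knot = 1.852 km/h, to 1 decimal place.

ΔP = 1011 − 903 = 108 mb.
V ≈ 5.94 × 108^0.656 = 5.94 × 21.574 ≈ 128.148 kt.
128.148 × 1.852 ≈ 237.33 km/h → 237.3 km/h.

237.3 km/h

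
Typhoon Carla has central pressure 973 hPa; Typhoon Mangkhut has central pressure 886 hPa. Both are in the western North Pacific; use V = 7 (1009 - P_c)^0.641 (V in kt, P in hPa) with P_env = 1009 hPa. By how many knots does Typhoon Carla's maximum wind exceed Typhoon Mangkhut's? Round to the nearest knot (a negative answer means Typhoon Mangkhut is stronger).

-83 kt

Typhoon Carla: ΔP = 36; V ≈ 7 × 36^0.641 ≈ 69.61 kt.
Typhoon Mangkhut: ΔP = 123; V ≈ 7 × 123^0.641 ≈ 153.01 kt.
Difference ≈ 69.61 − 153.01 = -83.40 → -83 kt.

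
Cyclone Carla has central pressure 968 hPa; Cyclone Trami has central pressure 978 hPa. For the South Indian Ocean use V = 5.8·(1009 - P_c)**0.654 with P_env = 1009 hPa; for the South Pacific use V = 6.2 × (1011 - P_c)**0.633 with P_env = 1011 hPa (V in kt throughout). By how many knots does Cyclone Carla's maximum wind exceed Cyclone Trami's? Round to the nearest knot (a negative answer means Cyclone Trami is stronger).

Cyclone Carla: ΔP = 41; V ≈ 5.8 × 41^0.654 ≈ 65.79 kt.
Cyclone Trami: ΔP = 33; V ≈ 6.2 × 33^0.633 ≈ 56.70 kt.
Difference ≈ 65.79 − 56.70 = 9.09 → 9 kt.

9 kt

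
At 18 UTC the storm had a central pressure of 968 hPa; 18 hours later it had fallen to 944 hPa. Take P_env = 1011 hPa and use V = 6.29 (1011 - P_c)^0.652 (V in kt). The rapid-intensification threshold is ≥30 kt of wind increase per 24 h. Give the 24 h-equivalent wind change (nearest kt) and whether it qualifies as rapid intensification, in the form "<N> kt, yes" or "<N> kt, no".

V₁: ΔP = 43, V ≈ 6.29 × 43^0.652 ≈ 73.06 kt.
V₂: ΔP = 67, V ≈ 6.29 × 67^0.652 ≈ 97.56 kt.
ΔV over 18 h = 24.50 kt → 24 h equivalent = 24.50 × 24/18 ≈ 32.67 kt.
33 kt ≥ 30 kt ⇒ rapid intensification.

33 kt, yes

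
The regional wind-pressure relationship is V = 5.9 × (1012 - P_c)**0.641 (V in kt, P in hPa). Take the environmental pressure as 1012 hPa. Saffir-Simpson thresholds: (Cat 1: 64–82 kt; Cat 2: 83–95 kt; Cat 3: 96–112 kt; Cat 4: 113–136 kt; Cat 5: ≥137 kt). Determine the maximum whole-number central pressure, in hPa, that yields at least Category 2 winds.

Category 2 begins at V = 83 kt.
Required ΔP = (83/5.9)^(1/0.641) = 14.068^1.560 ≈ 61.84 hPa.
P_c ≤ 1012 − 61.84 = 950.16, so the highest integer P_c is 950 hPa.

950 hPa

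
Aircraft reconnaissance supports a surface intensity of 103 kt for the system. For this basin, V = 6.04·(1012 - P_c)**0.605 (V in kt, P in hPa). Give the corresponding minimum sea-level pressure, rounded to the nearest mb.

903 mb

ΔP = (V / 6.04)^(1/0.605) = (103/6.04)^1.653.
103/6.04 = 17.053; 17.053^1.653 ≈ 108.65 mb.
P_c = 1012 − 108.65 = 903.35 ≈ 903 mb.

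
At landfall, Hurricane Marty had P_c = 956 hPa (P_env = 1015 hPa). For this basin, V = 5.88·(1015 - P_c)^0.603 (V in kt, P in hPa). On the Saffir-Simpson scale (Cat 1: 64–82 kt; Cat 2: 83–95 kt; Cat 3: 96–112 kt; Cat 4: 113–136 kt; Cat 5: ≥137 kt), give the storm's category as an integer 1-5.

ΔP = 1015 − 956 = 59 hPa.
V ≈ 5.88 × 59^0.603 = 5.88 × 11.69 ≈ 69 kt.
69 kt falls in the Category 1 band.

1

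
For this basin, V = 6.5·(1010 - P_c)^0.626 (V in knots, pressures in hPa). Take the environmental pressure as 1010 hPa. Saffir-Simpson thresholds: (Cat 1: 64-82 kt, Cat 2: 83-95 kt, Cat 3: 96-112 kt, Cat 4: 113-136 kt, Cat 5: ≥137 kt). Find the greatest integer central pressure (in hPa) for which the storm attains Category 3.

Category 3 begins at V = 96 kt.
Required ΔP = (96/6.5)^(1/0.626) = 14.769^1.597 ≈ 73.79 hPa.
P_c ≤ 1010 − 73.79 = 936.21, so the highest integer P_c is 936 hPa.

936 hPa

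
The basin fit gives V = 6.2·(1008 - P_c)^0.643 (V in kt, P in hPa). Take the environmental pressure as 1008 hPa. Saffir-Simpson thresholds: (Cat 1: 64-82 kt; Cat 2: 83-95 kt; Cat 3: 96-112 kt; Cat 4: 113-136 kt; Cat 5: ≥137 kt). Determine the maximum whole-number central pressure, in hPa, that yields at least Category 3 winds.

937 hPa

Category 3 begins at V = 96 kt.
Required ΔP = (96/6.2)^(1/0.643) = 15.484^1.555 ≈ 70.88 hPa.
P_c ≤ 1008 − 70.88 = 937.12, so the highest integer P_c is 937 hPa.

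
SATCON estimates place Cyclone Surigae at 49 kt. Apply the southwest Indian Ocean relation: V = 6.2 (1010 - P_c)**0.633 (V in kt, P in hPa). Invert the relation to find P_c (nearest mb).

984 mb

ΔP = (V / 6.2)^(1/0.633) = (49/6.2)^1.580.
49/6.2 = 7.903; 7.903^1.580 ≈ 26.20 mb.
P_c = 1010 − 26.20 = 983.80 ≈ 984 mb.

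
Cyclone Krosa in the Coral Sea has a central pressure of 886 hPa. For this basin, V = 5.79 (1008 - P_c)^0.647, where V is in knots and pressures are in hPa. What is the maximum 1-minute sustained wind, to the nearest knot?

ΔP = 1008 − 886 = 122 hPa.
122^0.647 ≈ 22.381.
V ≈ 5.79 × 22.381 ≈ 129.6 kt.

130 kt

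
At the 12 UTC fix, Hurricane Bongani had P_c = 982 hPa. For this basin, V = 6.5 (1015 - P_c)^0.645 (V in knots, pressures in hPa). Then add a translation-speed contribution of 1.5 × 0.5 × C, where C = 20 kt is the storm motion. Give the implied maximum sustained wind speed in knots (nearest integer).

77 kt

ΔP = 1015 − 982 = 33 hPa.
33^0.645 ≈ 9.538.
V ≈ 6.5 × 9.538 ≈ 62.0 kt.
Translation term: 1.5 × 0.5 × 20 = 15 kt.
Corrected V ≈ 77 kt → 77 kt.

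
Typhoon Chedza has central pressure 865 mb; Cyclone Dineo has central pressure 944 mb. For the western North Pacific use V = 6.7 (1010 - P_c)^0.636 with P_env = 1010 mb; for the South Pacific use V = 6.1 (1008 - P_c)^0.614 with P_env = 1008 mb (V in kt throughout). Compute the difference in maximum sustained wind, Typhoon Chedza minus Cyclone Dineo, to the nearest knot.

80 kt

Typhoon Chedza: ΔP = 145; V ≈ 6.7 × 145^0.636 ≈ 158.75 kt.
Cyclone Dineo: ΔP = 64; V ≈ 6.1 × 64^0.614 ≈ 78.40 kt.
Difference ≈ 158.75 − 78.40 = 80.35 → 80 kt.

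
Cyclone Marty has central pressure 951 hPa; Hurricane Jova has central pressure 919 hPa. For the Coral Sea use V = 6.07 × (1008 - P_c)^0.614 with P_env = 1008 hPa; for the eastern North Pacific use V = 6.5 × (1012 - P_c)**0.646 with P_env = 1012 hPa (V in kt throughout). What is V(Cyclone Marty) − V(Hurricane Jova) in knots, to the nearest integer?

Cyclone Marty: ΔP = 57; V ≈ 6.07 × 57^0.614 ≈ 72.66 kt.
Hurricane Jova: ΔP = 93; V ≈ 6.5 × 93^0.646 ≈ 121.49 kt.
Difference ≈ 72.66 − 121.49 = -48.83 → -49 kt.

-49 kt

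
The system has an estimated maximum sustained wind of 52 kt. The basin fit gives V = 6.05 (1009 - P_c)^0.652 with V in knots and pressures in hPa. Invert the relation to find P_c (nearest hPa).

982 hPa

ΔP = (V / 6.05)^(1/0.652) = (52/6.05)^1.534.
52/6.05 = 8.595; 8.595^1.534 ≈ 27.10 hPa.
P_c = 1009 − 27.10 = 981.90 ≈ 982 hPa.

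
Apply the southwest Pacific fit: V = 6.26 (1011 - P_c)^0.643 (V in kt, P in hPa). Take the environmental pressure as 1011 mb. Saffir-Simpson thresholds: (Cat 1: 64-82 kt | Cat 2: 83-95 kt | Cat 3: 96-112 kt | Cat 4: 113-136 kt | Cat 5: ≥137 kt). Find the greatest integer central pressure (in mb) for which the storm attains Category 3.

Category 3 begins at V = 96 kt.
Required ΔP = (96/6.26)^(1/0.643) = 15.335^1.555 ≈ 69.82 mb.
P_c ≤ 1011 − 69.82 = 941.18, so the highest integer P_c is 941 mb.

941 mb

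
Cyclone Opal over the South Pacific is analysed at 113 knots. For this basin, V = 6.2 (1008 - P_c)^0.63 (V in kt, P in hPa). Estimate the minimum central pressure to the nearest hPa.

908 hPa

ΔP = (V / 6.2)^(1/0.63) = (113/6.2)^1.587.
113/6.2 = 18.226; 18.226^1.587 ≈ 100.25 hPa.
P_c = 1008 − 100.25 = 907.75 ≈ 908 hPa.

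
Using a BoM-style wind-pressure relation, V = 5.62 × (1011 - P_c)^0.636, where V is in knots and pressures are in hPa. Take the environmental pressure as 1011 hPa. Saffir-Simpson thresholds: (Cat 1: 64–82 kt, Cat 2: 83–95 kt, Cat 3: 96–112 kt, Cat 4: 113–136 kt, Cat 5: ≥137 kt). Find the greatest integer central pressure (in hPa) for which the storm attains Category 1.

Category 1 begins at V = 64 kt.
Required ΔP = (64/5.62)^(1/0.636) = 11.388^1.572 ≈ 45.82 hPa.
P_c ≤ 1011 − 45.82 = 965.18, so the highest integer P_c is 965 hPa.

965 hPa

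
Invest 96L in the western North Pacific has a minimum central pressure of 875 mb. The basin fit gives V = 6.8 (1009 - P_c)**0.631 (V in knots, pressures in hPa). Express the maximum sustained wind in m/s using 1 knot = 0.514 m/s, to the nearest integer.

77 m/s

ΔP = 1009 − 875 = 134 mb.
V ≈ 6.8 × 134^0.631 = 6.8 × 21.989 ≈ 149.524 kt.
149.524 × 0.514 ≈ 76.86 m/s → 77 m/s.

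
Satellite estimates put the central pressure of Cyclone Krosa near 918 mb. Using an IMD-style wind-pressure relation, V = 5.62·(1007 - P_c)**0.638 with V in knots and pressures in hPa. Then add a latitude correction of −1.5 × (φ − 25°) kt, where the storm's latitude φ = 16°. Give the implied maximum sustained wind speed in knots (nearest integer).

ΔP = 1007 − 918 = 89 mb.
89^0.638 ≈ 17.527.
V ≈ 5.62 × 17.527 ≈ 98.5 kt.
Latitude correction: −1.5 × (16 − 25) = 13.5 kt.
Corrected V ≈ 112 kt → 112 kt.

112 kt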